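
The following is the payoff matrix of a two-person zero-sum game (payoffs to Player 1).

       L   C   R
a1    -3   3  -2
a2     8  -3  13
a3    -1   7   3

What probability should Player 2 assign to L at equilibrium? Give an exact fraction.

10/19

Row minima: a1 → -3, a2 → -3, a3 → -1; maximin = -1.
Column maxima: L → 8, C → 7, R → 13; minimax = 7.
-1 ≠ 7, so there is no saddle point; optimal play is mixed.
a1 is strictly dominated by a3, so Player 1 never plays it.
R is strictly dominated by L (it gives Player 1 strictly more in every row), so Player 2 never plays it.
On the remaining 2×2 (a2, a3 vs L, C):
Let Player 1 play a2 with probability p. Expected payoff against L: 8p + (-1)(1−p) = 9p − 1; against C: (-3)p + 7(1−p) = −10p + 7.
Setting these equal: 9p − 1 = −10p + 7 ⇒ 19p = 8 ⇒ p = 8/19, and the value is (9)·(8/19) − 1 = 53/19.
For Player 2: with q = P(L), equating a2's and a3's payoffs gives 11q − 3 = −8q + 7 ⇒ q = 10/19.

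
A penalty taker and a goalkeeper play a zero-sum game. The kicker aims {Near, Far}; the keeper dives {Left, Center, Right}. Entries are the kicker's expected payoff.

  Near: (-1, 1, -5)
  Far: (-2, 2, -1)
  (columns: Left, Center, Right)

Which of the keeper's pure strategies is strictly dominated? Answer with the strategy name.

Left holds the kicker's payoff strictly below Center in every row: -1 < 1, -2 < 2.
So Center is strictly dominated for the keeper.

Center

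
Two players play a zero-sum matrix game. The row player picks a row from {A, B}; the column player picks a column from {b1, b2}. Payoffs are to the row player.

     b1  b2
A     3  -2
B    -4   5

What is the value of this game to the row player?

Row minima: A → -2, B → -4; maximin = -2.
Column maxima: b1 → 3, b2 → 5; minimax = 3.
-2 ≠ 3, so there is no saddle point; optimal play is mixed.
Let the row player play A with probability p. Expected payoff against b1: 3p + (-4)(1−p) = 7p − 4; against b2: (-2)p + 5(1−p) = −7p + 5.
Setting these equal: 7p − 4 = −7p + 5 ⇒ 14p = 9 ⇒ p = 9/14, and the value is (7)·(9/14) − 4 = 1/2.
For the column player: with q = P(b1), equating A's and B's payoffs gives 5q − 2 = −9q + 5 ⇒ q = 1/2.

1/2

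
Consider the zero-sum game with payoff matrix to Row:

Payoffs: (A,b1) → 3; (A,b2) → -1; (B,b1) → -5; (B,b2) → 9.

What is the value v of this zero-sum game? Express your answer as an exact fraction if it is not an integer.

11/9

Row minima: A → -1, B → -5; maximin = -1.
Column maxima: b1 → 3, b2 → 9; minimax = 3.
-1 ≠ 3, so there is no saddle point; optimal play is mixed.
Let Row play A with probability p. Expected payoff against b1: 3p + (-5)(1−p) = 8p − 5; against b2: (-1)p + 9(1−p) = −10p + 9.
Setting these equal: 8p − 5 = −10p + 9 ⇒ 18p = 14 ⇒ p = 7/9, and the value is (8)·(7/9) − 5 = 11/9.
For Column: with q = P(b1), equating A's and B's payoffs gives 4q − 1 = −14q + 9 ⇒ q = 5/9.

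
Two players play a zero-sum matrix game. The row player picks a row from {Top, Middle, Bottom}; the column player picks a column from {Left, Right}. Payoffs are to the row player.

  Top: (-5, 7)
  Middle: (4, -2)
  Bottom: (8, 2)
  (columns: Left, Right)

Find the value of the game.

Row minima: Top → -5, Middle → -2, Bottom → 2; maximin = 2.
Column maxima: Left → 8, Right → 7; minimax = 7.
2 ≠ 7, so there is no saddle point; optimal play is mixed.
Middle is strictly dominated by Bottom, so the row player never plays it.
On the remaining 2×2 (Top, Bottom vs Left, Right):
Let the row player play Top with probability p. Expected payoff against Left: (-5)p + 8(1−p) = −13p + 8; against Right: 7p + 2(1−p) = 5p + 2.
Setting these equal: −13p + 8 = 5p + 2 ⇒ −18p = -6 ⇒ p = 1/3, and the value is (-13)·(1/3) + 8 = 11/3.
For the column player: with q = P(Left), equating Top's and Bottom's payoffs gives −12q + 7 = 6q + 2 ⇒ q = 5/18.

11/3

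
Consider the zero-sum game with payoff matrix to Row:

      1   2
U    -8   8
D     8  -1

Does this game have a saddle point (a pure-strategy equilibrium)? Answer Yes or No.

Row minima: U → -8, D → -1; maximin = -1.
Column maxima: 1 → 8, 2 → 8; minimax = 8.
-1 ≠ 8, so no pure-strategy equilibrium exists.

No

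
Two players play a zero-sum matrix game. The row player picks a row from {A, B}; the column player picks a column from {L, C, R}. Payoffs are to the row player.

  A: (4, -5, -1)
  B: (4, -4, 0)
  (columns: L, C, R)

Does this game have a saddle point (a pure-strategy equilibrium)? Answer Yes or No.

Yes

Row minima: A → -5, B → -4; maximin = -4.
Column maxima: L → 4, C → -4, R → 0; minimax = -4.
maximin = minimax = -4, so a saddle point exists.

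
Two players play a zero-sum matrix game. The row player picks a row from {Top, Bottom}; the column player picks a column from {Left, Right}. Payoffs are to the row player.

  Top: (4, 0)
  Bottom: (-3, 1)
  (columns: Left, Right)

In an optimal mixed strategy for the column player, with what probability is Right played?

7/8

Row minima: Top → 0, Bottom → -3; maximin = 0.
Column maxima: Left → 4, Right → 1; minimax = 1.
0 ≠ 1, so there is no saddle point; optimal play is mixed.
Let the row player play Top with probability p. Expected payoff against Left: 4p + (-3)(1−p) = 7p − 3; against Right: 0p + 1(1−p) = −p + 1.
Setting these equal: 7p − 3 = −p + 1 ⇒ 8p = 4 ⇒ p = 1/2, and the value is (7)·(1/2) − 3 = 1/2.
For the column player: with q = P(Left), equating Top's and Bottom's payoffs gives 4q = −4q + 1 ⇒ q = 1/8.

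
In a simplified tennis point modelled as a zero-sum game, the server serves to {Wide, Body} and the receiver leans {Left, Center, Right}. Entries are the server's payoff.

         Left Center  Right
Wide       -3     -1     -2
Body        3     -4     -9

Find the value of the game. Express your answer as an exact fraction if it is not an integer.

Row minima: Wide → -3, Body → -9; maximin = -3.
Column maxima: Left → 3, Center → -1, Right → -2; minimax = -2.
-3 ≠ -2, so there is no saddle point; optimal play is mixed.
Center is strictly dominated by Right (it gives the server strictly more in every row), so the receiver never plays it.
On the remaining 2×2 (Wide, Body vs Left, Right):
Let the server play Wide with probability p. Expected payoff against Left: (-3)p + 3(1−p) = −6p + 3; against Right: (-2)p + (-9)(1−p) = 7p − 9.
Setting these equal: −6p + 3 = 7p − 9 ⇒ −13p = -12 ⇒ p = 12/13, and the value is (-6)·(12/13) + 3 = -33/13.
For the receiver: with q = P(Left), equating Wide's and Body's payoffs gives −q − 2 = 12q − 9 ⇒ q = 7/13.

-33/13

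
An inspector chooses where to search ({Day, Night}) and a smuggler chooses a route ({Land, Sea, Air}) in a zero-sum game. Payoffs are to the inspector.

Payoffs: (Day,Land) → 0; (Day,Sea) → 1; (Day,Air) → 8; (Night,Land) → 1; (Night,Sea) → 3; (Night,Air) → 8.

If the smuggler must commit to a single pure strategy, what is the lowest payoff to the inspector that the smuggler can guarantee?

1

Column maxima: Land → 1, Sea → 3, Air → 8.
The smallest of these is 1.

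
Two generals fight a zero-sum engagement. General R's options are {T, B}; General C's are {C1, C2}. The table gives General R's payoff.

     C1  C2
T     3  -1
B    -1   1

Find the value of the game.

Row minima: T → -1, B → -1; maximin = -1.
Column maxima: C1 → 3, C2 → 1; minimax = 1.
-1 ≠ 1, so there is no saddle point; optimal play is mixed.
Let General R play T with probability p. Expected payoff against C1: 3p + (-1)(1−p) = 4p − 1; against C2: (-1)p + 1(1−p) = −2p + 1.
Setting these equal: 4p − 1 = −2p + 1 ⇒ 6p = 2 ⇒ p = 1/3, and the value is (4)·(1/3) − 1 = 1/3.
For General C: with q = P(C1), equating T's and B's payoffs gives 4q − 1 = −2q + 1 ⇒ q = 1/3.

1/3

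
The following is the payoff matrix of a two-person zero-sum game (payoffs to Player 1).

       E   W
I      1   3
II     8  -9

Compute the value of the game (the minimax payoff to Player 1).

Row minima: I → 1, II → -9; maximin = 1.
Column maxima: E → 8, W → 3; minimax = 3.
1 ≠ 3, so there is no saddle point; optimal play is mixed.
Let Player 1 play I with probability p. Expected payoff against E: 1p + 8(1−p) = −7p + 8; against W: 3p + (-9)(1−p) = 12p − 9.
Setting these equal: −7p + 8 = 12p − 9 ⇒ −19p = -17 ⇒ p = 17/19, and the value is (-7)·(17/19) + 8 = 33/19.
For Player 2: with q = P(E), equating I's and II's payoffs gives −2q + 3 = 17q − 9 ⇒ q = 12/19.

33/19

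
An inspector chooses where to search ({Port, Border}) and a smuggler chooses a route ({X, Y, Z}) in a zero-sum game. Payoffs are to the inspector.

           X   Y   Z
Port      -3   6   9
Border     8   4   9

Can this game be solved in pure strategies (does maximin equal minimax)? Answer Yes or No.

Row minima: Port → -3, Border → 4; maximin = 4.
Column maxima: X → 8, Y → 6, Z → 9; minimax = 6.
4 ≠ 6, so no pure-strategy equilibrium exists.

No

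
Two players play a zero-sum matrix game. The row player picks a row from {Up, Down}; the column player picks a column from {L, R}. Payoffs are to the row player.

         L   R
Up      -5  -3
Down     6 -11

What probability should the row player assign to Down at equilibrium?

Row minima: Up → -5, Down → -11; maximin = -5.
Column maxima: L → 6, R → -3; minimax = -3.
-5 ≠ -3, so there is no saddle point; optimal play is mixed.
Let the row player play Up with probability p. Expected payoff against L: (-5)p + 6(1−p) = −11p + 6; against R: (-3)p + (-11)(1−p) = 8p − 11.
Setting these equal: −11p + 6 = 8p − 11 ⇒ −19p = -17 ⇒ p = 17/19, and the value is (-11)·(17/19) + 6 = -73/19.
For the column player: with q = P(L), equating Up's and Down's payoffs gives −2q − 3 = 17q − 11 ⇒ q = 8/19.

2/19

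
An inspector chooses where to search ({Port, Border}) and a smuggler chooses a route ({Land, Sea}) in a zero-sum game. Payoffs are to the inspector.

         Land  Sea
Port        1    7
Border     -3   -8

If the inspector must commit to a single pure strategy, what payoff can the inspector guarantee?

1

Row minima: Port → 1, Border → -8.
The best of these is 1.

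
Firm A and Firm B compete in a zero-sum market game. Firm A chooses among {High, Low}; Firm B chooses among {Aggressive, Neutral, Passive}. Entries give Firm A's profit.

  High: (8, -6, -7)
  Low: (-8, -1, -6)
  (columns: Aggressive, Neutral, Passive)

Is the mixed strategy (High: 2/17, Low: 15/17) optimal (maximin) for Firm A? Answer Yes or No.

Yes

Against Aggressive this mix gives (2/17)·8 + (15/17)·(-8) = -104/17.
Against Neutral this mix gives (2/17)·(-6) + (15/17)·(-1) = -27/17.
Against Passive this mix gives (2/17)·(-7) + (15/17)·(-6) = -104/17.
All of Firm B's active replies (Aggressive, Passive) yield -104/17, and no column does worse for Firm A. The mix makes Firm B indifferent and guarantees -104/17, so it is optimal.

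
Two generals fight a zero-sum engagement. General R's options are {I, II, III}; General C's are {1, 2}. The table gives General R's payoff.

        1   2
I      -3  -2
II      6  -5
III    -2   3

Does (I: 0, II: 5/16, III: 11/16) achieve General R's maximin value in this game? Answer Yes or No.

Against 1 this mix gives (5/16)·6 + (11/16)·(-2) = 1/2.
Against 2 this mix gives (5/16)·(-5) + (11/16)·3 = 1/2.
All of General C's active replies (1, 2) yield 1/2, and no column does worse for General R. The mix makes General C indifferent and guarantees 1/2, so it is optimal.

Yes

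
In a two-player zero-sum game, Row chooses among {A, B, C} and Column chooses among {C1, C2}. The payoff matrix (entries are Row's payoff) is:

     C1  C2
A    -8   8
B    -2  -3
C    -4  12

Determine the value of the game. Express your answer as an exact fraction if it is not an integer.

Row minima: A → -8, B → -3, C → -4; maximin = -3.
Column maxima: C1 → -2, C2 → 12; minimax = -2.
-3 ≠ -2, so there is no saddle point; optimal play is mixed.
A is strictly dominated by C, so Row never plays it.
On the remaining 2×2 (B, C vs C1, C2):
Let Row play B with probability p. Expected payoff against C1: (-2)p + (-4)(1−p) = 2p − 4; against C2: (-3)p + 12(1−p) = −15p + 12.
Setting these equal: 2p − 4 = −15p + 12 ⇒ 17p = 16 ⇒ p = 16/17, and the value is (2)·(16/17) − 4 = -36/17.
For Column: with q = P(C1), equating B's and C's payoffs gives q − 3 = −16q + 12 ⇒ q = 15/17.

-36/17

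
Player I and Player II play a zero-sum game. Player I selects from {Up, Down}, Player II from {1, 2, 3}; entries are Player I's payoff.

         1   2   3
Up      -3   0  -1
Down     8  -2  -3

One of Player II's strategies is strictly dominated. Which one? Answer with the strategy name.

2

3 holds Player I's payoff strictly below 2 in every row: -1 < 0, -3 < -2.
So 2 is strictly dominated for Player II.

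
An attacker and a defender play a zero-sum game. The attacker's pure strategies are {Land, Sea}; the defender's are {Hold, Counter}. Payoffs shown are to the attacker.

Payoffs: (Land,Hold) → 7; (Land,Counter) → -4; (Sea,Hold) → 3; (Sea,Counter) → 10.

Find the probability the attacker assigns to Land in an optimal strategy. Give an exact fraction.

Row minima: Land → -4, Sea → 3; maximin = 3.
Column maxima: Hold → 7, Counter → 10; minimax = 7.
3 ≠ 7, so there is no saddle point; optimal play is mixed.
Let the attacker play Land with probability p. Expected payoff against Hold: 7p + 3(1−p) = 4p + 3; against Counter: (-4)p + 10(1−p) = −14p + 10.
Setting these equal: 4p + 3 = −14p + 10 ⇒ 18p = 7 ⇒ p = 7/18, and the value is (4)·(7/18) + 3 = 41/9.
For the defender: with q = P(Hold), equating Land's and Sea's payoffs gives 11q − 4 = −7q + 10 ⇒ q = 7/9.

7/18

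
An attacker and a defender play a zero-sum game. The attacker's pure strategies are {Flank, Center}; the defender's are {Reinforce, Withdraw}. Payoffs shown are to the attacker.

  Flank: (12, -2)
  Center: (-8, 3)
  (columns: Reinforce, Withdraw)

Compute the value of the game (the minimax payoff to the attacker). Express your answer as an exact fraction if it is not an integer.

Row minima: Flank → -2, Center → -8; maximin = -2.
Column maxima: Reinforce → 12, Withdraw → 3; minimax = 3.
-2 ≠ 3, so there is no saddle point; optimal play is mixed.
Let the attacker play Flank with probability p. Expected payoff against Reinforce: 12p + (-8)(1−p) = 20p − 8; against Withdraw: (-2)p + 3(1−p) = −5p + 3.
Setting these equal: 20p − 8 = −5p + 3 ⇒ 25p = 11 ⇒ p = 11/25, and the value is (20)·(11/25) − 8 = 4/5.
For the defender: with q = P(Reinforce), equating Flank's and Center's payoffs gives 14q − 2 = −11q + 3 ⇒ q = 1/5.

4/5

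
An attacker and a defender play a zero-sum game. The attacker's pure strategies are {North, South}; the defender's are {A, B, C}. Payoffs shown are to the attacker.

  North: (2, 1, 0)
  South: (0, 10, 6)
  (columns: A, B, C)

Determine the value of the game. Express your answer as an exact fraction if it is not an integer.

Row minima: North → 0, South → 0; maximin = 0.
Column maxima: A → 2, B → 10, C → 6; minimax = 2.
0 ≠ 2, so there is no saddle point; optimal play is mixed.
B is strictly dominated by C (it gives the attacker strictly more in every row), so the defender never plays it.
On the remaining 2×2 (North, South vs A, C):
Let the attacker play North with probability p. Expected payoff against A: 2p + 0(1−p) = 2p; against C: 0p + 6(1−p) = −6p + 6.
Setting these equal: 2p = −6p + 6 ⇒ 8p = 6 ⇒ p = 3/4, and the value is (2)·(3/4) = 3/2.
For the defender: with q = P(A), equating North's and South's payoffs gives 2q = −6q + 6 ⇒ q = 3/4.

3/2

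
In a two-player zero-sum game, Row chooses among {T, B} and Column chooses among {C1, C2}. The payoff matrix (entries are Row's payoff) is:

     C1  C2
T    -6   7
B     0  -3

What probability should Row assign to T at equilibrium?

3/16

Row minima: T → -6, B → -3; maximin = -3.
Column maxima: C1 → 0, C2 → 7; minimax = 0.
-3 ≠ 0, so there is no saddle point; optimal play is mixed.
Let Row play T with probability p. Expected payoff against C1: (-6)p + 0(1−p) = −6p; against C2: 7p + (-3)(1−p) = 10p − 3.
Setting these equal: −6p = 10p − 3 ⇒ −16p = -3 ⇒ p = 3/16, and the value is (-6)·(3/16) = -9/8.
For Column: with q = P(C1), equating T's and B's payoffs gives −13q + 7 = 3q − 3 ⇒ q = 5/8.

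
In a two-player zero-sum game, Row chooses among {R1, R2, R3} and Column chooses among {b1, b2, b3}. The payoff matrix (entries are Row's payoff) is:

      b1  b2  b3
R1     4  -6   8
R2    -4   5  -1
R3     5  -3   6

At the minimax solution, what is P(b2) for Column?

9/17

Row minima: R1 → -6, R2 → -4, R3 → -3; maximin = -3.
Column maxima: b1 → 5, b2 → 5, b3 → 8; minimax = 5.
-3 ≠ 5, so there is no saddle point; optimal play is mixed.
b3 is strictly dominated by b1 (it gives Row strictly more in every row), so Column never plays it.
With b3 eliminated, R1 is strictly dominated by R3 (R3 gives Row strictly more in every remaining column), so Row never plays it.
On the remaining 2×2 (R2, R3 vs b1, b2):
Let Row play R2 with probability p. Expected payoff against b1: (-4)p + 5(1−p) = −9p + 5; against b2: 5p + (-3)(1−p) = 8p − 3.
Setting these equal: −9p + 5 = 8p − 3 ⇒ −17p = -8 ⇒ p = 8/17, and the value is (-9)·(8/17) + 5 = 13/17.
For Column: with q = P(b1), equating R2's and R3's payoffs gives −9q + 5 = 8q − 3 ⇒ q = 8/17.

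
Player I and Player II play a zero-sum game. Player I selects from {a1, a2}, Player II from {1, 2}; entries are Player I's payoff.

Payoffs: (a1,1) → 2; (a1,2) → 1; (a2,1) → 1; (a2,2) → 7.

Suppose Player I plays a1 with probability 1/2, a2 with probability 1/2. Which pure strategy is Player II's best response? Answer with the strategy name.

If Player II plays 1, Player I's expected payoff is (1/2)·2 + (1/2)·1 = 3/2.
If Player II plays 2, Player I's expected payoff is (1/2)·1 + (1/2)·7 = 4.
Player II minimizes Player I's payoff; the smallest is 3/2, so the best response is 1.

1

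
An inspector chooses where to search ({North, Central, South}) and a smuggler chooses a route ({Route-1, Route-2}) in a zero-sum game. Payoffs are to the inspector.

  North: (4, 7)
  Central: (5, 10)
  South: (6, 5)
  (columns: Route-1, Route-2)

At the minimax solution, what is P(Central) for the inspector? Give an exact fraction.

1/6

Row minima: North → 4, Central → 5, South → 5; maximin = 5.
Column maxima: Route-1 → 6, Route-2 → 10; minimax = 6.
5 ≠ 6, so there is no saddle point; optimal play is mixed.
North is strictly dominated by Central, so the inspector never plays it.
On the remaining 2×2 (Central, South vs Route-1, Route-2):
Let the inspector play Central with probability p. Expected payoff against Route-1: 5p + 6(1−p) = −p + 6; against Route-2: 10p + 5(1−p) = 5p + 5.
Setting these equal: −p + 6 = 5p + 5 ⇒ −6p = -1 ⇒ p = 1/6, and the value is (-1)·(1/6) + 6 = 35/6.
For the smuggler: with q = P(Route-1), equating Central's and South's payoffs gives −5q + 10 = q + 5 ⇒ q = 5/6.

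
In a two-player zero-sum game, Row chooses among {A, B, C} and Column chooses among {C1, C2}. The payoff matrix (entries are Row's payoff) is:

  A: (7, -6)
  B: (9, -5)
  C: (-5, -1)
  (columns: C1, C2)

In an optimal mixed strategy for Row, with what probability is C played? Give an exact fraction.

Row minima: A → -6, B → -5, C → -5; maximin = -5.
Column maxima: C1 → 9, C2 → -1; minimax = -1.
-5 ≠ -1, so there is no saddle point; optimal play is mixed.
A is strictly dominated by B, so Row never plays it.
On the remaining 2×2 (B, C vs C1, C2):
Let Row play B with probability p. Expected payoff against C1: 9p + (-5)(1−p) = 14p − 5; against C2: (-5)p + (-1)(1−p) = −4p − 1.
Setting these equal: 14p − 5 = −4p − 1 ⇒ 18p = 4 ⇒ p = 2/9, and the value is (14)·(2/9) − 5 = -17/9.
For Column: with q = P(C1), equating B's and C's payoffs gives 14q − 5 = −4q − 1 ⇒ q = 2/9.

7/9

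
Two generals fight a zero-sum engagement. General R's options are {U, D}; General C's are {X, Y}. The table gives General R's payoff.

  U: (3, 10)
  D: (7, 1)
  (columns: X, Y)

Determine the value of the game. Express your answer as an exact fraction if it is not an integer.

67/13

Row minima: U → 3, D → 1; maximin = 3.
Column maxima: X → 7, Y → 10; minimax = 7.
3 ≠ 7, so there is no saddle point; optimal play is mixed.
Let General R play U with probability p. Expected payoff against X: 3p + 7(1−p) = −4p + 7; against Y: 10p + 1(1−p) = 9p + 1.
Setting these equal: −4p + 7 = 9p + 1 ⇒ −13p = -6 ⇒ p = 6/13, and the value is (-4)·(6/13) + 7 = 67/13.
For General C: with q = P(X), equating U's and D's payoffs gives −7q + 10 = 6q + 1 ⇒ q = 9/13.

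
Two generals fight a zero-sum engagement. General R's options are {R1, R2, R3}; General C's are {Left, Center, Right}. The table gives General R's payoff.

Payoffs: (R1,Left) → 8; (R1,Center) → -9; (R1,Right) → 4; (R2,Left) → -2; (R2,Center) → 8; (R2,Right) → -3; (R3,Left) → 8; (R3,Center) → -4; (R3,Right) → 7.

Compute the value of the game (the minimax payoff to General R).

2

Row minima: R1 → -9, R2 → -3, R3 → -4; maximin = -3.
Column maxima: Left → 8, Center → 8, Right → 7; minimax = 7.
-3 ≠ 7, so there is no saddle point; optimal play is mixed.
Left is strictly dominated by Right (it gives General R strictly more in every row), so General C never plays it.
With Left eliminated, R1 is strictly dominated by R3 (R3 gives General R strictly more in every remaining column), so General R never plays it.
On the remaining 2×2 (R2, R3 vs Center, Right):
Let General R play R2 with probability p. Expected payoff against Center: 8p + (-4)(1−p) = 12p − 4; against Right: (-3)p + 7(1−p) = −10p + 7.
Setting these equal: 12p − 4 = −10p + 7 ⇒ 22p = 11 ⇒ p = 1/2, and the value is (12)·(1/2) − 4 = 2.
For General C: with q = P(Center), equating R2's and R3's payoffs gives 11q − 3 = −11q + 7 ⇒ q = 5/11.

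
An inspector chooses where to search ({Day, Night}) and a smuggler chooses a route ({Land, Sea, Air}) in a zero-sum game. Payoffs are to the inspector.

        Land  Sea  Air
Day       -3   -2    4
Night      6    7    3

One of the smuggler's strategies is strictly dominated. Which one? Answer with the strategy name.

Sea

Land holds the inspector's payoff strictly below Sea in every row: -3 < -2, 6 < 7.
So Sea is strictly dominated for the smuggler.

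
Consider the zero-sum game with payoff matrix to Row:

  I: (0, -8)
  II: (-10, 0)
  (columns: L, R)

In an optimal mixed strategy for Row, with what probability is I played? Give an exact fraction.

5/9

Row minima: I → -8, II → -10; maximin = -8.
Column maxima: L → 0, R → 0; minimax = 0.
-8 ≠ 0, so there is no saddle point; optimal play is mixed.
Let Row play I with probability p. Expected payoff against L: 0p + (-10)(1−p) = 10p − 10; against R: (-8)p + 0(1−p) = −8p.
Setting these equal: 10p − 10 = −8p ⇒ 18p = 10 ⇒ p = 5/9, and the value is (10)·(5/9) − 10 = -40/9.
For Column: with q = P(L), equating I's and II's payoffs gives 8q − 8 = −10q ⇒ q = 4/9.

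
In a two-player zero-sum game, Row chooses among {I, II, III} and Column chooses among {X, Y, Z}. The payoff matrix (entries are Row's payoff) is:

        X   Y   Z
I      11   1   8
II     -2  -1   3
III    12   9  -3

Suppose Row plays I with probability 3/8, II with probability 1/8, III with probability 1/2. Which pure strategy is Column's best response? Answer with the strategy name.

If Column plays X, Row's expected payoff is (3/8)·11 + (1/8)·(-2) + (1/2)·12 = 79/8.
If Column plays Y, Row's expected payoff is (3/8)·1 + (1/8)·(-1) + (1/2)·9 = 19/4.
If Column plays Z, Row's expected payoff is (3/8)·8 + (1/8)·3 + (1/2)·(-3) = 15/8.
Column minimizes Row's payoff; the smallest is 15/8, so the best response is Z.

Z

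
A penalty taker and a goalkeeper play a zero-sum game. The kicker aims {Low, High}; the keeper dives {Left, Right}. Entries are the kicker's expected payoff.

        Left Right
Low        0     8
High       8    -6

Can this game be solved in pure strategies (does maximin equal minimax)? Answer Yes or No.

Row minima: Low → 0, High → -6; maximin = 0.
Column maxima: Left → 8, Right → 8; minimax = 8.
0 ≠ 8, so no pure-strategy equilibrium exists.

No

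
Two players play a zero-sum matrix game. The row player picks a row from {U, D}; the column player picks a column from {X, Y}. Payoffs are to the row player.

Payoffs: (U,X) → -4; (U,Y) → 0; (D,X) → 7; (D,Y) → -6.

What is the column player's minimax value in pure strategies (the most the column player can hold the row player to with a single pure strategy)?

0

Column maxima: X → 7, Y → 0.
The smallest of these is 0.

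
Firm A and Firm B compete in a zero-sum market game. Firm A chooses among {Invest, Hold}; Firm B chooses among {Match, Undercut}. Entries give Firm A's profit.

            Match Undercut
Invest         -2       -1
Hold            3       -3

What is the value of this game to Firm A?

Row minima: Invest → -2, Hold → -3; maximin = -2.
Column maxima: Match → 3, Undercut → -1; minimax = -1.
-2 ≠ -1, so there is no saddle point; optimal play is mixed.
Let Firm A play Invest with probability p. Expected payoff against Match: (-2)p + 3(1−p) = −5p + 3; against Undercut: (-1)p + (-3)(1−p) = 2p − 3.
Setting these equal: −5p + 3 = 2p − 3 ⇒ −7p = -6 ⇒ p = 6/7, and the value is (-5)·(6/7) + 3 = -9/7.
For Firm B: with q = P(Match), equating Invest's and Hold's payoffs gives −q − 1 = 6q − 3 ⇒ q = 2/7.

-9/7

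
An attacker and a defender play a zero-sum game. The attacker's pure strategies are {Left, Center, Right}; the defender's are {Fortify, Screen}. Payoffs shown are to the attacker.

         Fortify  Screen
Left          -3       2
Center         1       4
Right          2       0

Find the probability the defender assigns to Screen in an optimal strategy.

Row minima: Left → -3, Center → 1, Right → 0; maximin = 1.
Column maxima: Fortify → 2, Screen → 4; minimax = 2.
1 ≠ 2, so there is no saddle point; optimal play is mixed.
Left is strictly dominated by Center, so the attacker never plays it.
On the remaining 2×2 (Center, Right vs Fortify, Screen):
Let the attacker play Center with probability p. Expected payoff against Fortify: 1p + 2(1−p) = −p + 2; against Screen: 4p + 0(1−p) = 4p.
Setting these equal: −p + 2 = 4p ⇒ −5p = -2 ⇒ p = 2/5, and the value is (-1)·(2/5) + 2 = 8/5.
For the defender: with q = P(Fortify), equating Center's and Right's payoffs gives −3q + 4 = 2q ⇒ q = 4/5.

1/5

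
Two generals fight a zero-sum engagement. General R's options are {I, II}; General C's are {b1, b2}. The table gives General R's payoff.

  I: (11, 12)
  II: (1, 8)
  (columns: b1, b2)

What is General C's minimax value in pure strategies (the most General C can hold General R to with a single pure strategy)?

11

Column maxima: b1 → 11, b2 → 12.
The smallest of these is 11.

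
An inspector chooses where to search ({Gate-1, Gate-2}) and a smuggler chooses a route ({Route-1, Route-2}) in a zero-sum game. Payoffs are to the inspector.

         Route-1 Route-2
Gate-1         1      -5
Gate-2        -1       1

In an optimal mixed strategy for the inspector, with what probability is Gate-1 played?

1/4

Row minima: Gate-1 → -5, Gate-2 → -1; maximin = -1.
Column maxima: Route-1 → 1, Route-2 → 1; minimax = 1.
-1 ≠ 1, so there is no saddle point; optimal play is mixed.
Let the inspector play Gate-1 with probability p. Expected payoff against Route-1: 1p + (-1)(1−p) = 2p − 1; against Route-2: (-5)p + 1(1−p) = −6p + 1.
Setting these equal: 2p − 1 = −6p + 1 ⇒ 8p = 2 ⇒ p = 1/4, and the value is (2)·(1/4) − 1 = -1/2.
For the smuggler: with q = P(Route-1), equating Gate-1's and Gate-2's payoffs gives 6q − 5 = −2q + 1 ⇒ q = 3/4.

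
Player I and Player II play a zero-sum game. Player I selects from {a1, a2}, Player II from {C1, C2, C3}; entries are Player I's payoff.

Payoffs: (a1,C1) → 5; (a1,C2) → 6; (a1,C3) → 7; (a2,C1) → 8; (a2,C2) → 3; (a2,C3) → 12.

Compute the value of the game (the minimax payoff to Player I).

11/2

Row minima: a1 → 5, a2 → 3; maximin = 5.
Column maxima: C1 → 8, C2 → 6, C3 → 12; minimax = 6.
5 ≠ 6, so there is no saddle point; optimal play is mixed.
C3 is strictly dominated by C1 (it gives Player I strictly more in every row), so Player II never plays it.
On the remaining 2×2 (a1, a2 vs C1, C2):
Let Player I play a1 with probability p. Expected payoff against C1: 5p + 8(1−p) = −3p + 8; against C2: 6p + 3(1−p) = 3p + 3.
Setting these equal: −3p + 8 = 3p + 3 ⇒ −6p = -5 ⇒ p = 5/6, and the value is (-3)·(5/6) + 8 = 11/2.
For Player II: with q = P(C1), equating a1's and a2's payoffs gives −q + 6 = 5q + 3 ⇒ q = 1/2.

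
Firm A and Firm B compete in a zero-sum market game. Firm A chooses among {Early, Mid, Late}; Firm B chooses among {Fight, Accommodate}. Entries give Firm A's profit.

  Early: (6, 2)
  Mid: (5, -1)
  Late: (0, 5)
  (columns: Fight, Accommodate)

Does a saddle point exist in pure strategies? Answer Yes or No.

Row minima: Early → 2, Mid → -1, Late → 0; maximin = 2.
Column maxima: Fight → 6, Accommodate → 5; minimax = 5.
2 ≠ 5, so no pure-strategy equilibrium exists.

No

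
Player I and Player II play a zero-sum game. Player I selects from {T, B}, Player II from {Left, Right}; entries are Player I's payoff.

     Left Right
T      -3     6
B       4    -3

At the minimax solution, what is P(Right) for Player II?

Row minima: T → -3, B → -3; maximin = -3.
Column maxima: Left → 4, Right → 6; minimax = 4.
-3 ≠ 4, so there is no saddle point; optimal play is mixed.
Let Player I play T with probability p. Expected payoff against Left: (-3)p + 4(1−p) = −7p + 4; against Right: 6p + (-3)(1−p) = 9p − 3.
Setting these equal: −7p + 4 = 9p − 3 ⇒ −16p = -7 ⇒ p = 7/16, and the value is (-7)·(7/16) + 4 = 15/16.
For Player II: with q = P(Left), equating T's and B's payoffs gives −9q + 6 = 7q − 3 ⇒ q = 9/16.

7/16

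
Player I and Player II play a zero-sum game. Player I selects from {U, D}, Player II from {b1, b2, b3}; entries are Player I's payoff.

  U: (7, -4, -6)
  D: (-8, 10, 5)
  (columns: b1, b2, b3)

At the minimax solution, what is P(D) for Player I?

Row minima: U → -6, D → -8; maximin = -6.
Column maxima: b1 → 7, b2 → 10, b3 → 5; minimax = 5.
-6 ≠ 5, so there is no saddle point; optimal play is mixed.
b2 is strictly dominated by b3 (it gives Player I strictly more in every row), so Player II never plays it.
On the remaining 2×2 (U, D vs b1, b3):
Let Player I play U with probability p. Expected payoff against b1: 7p + (-8)(1−p) = 15p − 8; against b3: (-6)p + 5(1−p) = −11p + 5.
Setting these equal: 15p − 8 = −11p + 5 ⇒ 26p = 13 ⇒ p = 1/2, and the value is (15)·(1/2) − 8 = -1/2.
For Player II: with q = P(b1), equating U's and D's payoffs gives 13q − 6 = −13q + 5 ⇒ q = 11/26.

1/2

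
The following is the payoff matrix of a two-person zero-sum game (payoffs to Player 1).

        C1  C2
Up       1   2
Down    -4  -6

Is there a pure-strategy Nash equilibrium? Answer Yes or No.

Yes

Row minima: Up → 1, Down → -6; maximin = 1.
Column maxima: C1 → 1, C2 → 2; minimax = 1.
maximin = minimax = 1, so a saddle point exists.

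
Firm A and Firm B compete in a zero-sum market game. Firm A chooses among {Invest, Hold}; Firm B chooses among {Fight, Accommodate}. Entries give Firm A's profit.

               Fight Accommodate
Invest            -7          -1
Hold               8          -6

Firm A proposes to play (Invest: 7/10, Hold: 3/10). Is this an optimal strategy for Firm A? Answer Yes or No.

Against Fight this mix gives (7/10)·(-7) + (3/10)·8 = -5/2.
Against Accommodate this mix gives (7/10)·(-1) + (3/10)·(-6) = -5/2.
All of Firm B's active replies (Fight, Accommodate) yield -5/2, and no column does worse for Firm A. The mix makes Firm B indifferent and guarantees -5/2, so it is optimal.

Yes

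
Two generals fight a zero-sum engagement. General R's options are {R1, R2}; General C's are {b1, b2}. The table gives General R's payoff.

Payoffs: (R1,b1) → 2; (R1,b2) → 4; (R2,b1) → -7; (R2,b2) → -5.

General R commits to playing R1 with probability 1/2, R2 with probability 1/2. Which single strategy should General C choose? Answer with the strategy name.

b1

If General C plays b1, General R's expected payoff is (1/2)·2 + (1/2)·(-7) = -5/2.
If General C plays b2, General R's expected payoff is (1/2)·4 + (1/2)·(-5) = -1/2.
General C minimizes General R's payoff; the smallest is -5/2, so the best response is b1.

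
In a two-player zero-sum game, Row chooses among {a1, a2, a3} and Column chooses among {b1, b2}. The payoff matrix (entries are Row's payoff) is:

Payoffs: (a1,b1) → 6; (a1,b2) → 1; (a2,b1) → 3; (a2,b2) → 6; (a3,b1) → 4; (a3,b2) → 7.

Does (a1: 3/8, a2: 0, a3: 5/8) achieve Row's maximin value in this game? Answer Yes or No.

Yes

Against b1 this mix gives (3/8)·6 + (5/8)·4 = 19/4.
Against b2 this mix gives (3/8)·1 + (5/8)·7 = 19/4.
All of Column's active replies (b1, b2) yield 19/4, and no column does worse for Row. The mix makes Column indifferent and guarantees 19/4, so it is optimal.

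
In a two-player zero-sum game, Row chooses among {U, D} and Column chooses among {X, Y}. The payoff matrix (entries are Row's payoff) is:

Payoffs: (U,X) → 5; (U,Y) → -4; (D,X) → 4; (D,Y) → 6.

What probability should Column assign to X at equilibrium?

Row minima: U → -4, D → 4; maximin = 4.
Column maxima: X → 5, Y → 6; minimax = 5.
4 ≠ 5, so there is no saddle point; optimal play is mixed.
Let Row play U with probability p. Expected payoff against X: 5p + 4(1−p) = p + 4; against Y: (-4)p + 6(1−p) = −10p + 6.
Setting these equal: p + 4 = −10p + 6 ⇒ 11p = 2 ⇒ p = 2/11, and the value is (1)·(2/11) + 4 = 46/11.
For Column: with q = P(X), equating U's and D's payoffs gives 9q − 4 = −2q + 6 ⇒ q = 10/11.

10/11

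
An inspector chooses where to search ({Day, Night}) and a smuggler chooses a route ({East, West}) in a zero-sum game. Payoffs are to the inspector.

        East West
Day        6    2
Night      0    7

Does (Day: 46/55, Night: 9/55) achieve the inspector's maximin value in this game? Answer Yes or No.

Against East this mix gives (46/55)·6 + (9/55)·0 = 276/55.
Against West this mix gives (46/55)·2 + (9/55)·7 = 31/11.
The smuggler will play West, holding the inspector to 31/11. Shifting weight toward the row that does better against West would raise this floor (the equalizing mix achieves 42/11 against both West and East), so the proposed strategy is not optimal.

No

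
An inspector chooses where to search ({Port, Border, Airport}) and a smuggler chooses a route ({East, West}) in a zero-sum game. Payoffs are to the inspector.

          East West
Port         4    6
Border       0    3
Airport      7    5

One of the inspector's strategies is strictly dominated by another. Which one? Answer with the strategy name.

Border

Port gives a strictly higher payoff than Border against every column: 4 > 0, 6 > 3.
So Border is strictly dominated and the inspector never plays it.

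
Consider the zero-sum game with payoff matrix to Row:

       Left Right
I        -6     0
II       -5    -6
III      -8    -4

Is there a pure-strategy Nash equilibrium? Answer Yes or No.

Row minima: I → -6, II → -6, III → -8; maximin = -6.
Column maxima: Left → -5, Right → 0; minimax = -5.
-6 ≠ -5, so no pure-strategy equilibrium exists.

No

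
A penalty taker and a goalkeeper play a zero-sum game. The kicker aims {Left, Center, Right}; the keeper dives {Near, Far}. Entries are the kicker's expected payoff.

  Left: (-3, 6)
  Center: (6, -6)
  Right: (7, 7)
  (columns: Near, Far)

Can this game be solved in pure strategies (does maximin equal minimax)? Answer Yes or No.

Row minima: Left → -3, Center → -6, Right → 7; maximin = 7.
Column maxima: Near → 7, Far → 7; minimax = 7.
maximin = minimax = 7, so a saddle point exists.

Yes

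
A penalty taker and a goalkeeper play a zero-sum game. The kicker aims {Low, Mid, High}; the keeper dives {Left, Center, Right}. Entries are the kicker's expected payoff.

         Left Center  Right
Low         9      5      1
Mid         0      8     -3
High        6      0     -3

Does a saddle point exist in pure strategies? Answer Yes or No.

Row minima: Low → 1, Mid → -3, High → -3; maximin = 1.
Column maxima: Left → 9, Center → 8, Right → 1; minimax = 1.
maximin = minimax = 1, so a saddle point exists.

Yes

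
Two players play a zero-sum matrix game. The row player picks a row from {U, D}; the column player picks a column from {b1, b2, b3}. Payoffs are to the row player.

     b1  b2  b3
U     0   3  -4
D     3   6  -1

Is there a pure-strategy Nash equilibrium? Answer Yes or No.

Yes

Row minima: U → -4, D → -1; maximin = -1.
Column maxima: b1 → 3, b2 → 6, b3 → -1; minimax = -1.
maximin = minimax = -1, so a saddle point exists.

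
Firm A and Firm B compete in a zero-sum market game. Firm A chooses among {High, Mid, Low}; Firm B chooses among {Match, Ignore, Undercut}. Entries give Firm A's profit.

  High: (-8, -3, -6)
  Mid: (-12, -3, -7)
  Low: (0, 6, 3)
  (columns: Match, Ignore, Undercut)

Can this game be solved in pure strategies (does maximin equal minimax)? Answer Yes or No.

Yes

Row minima: High → -8, Mid → -12, Low → 0; maximin = 0.
Column maxima: Match → 0, Ignore → 6, Undercut → 3; minimax = 0.
maximin = minimax = 0, so a saddle point exists.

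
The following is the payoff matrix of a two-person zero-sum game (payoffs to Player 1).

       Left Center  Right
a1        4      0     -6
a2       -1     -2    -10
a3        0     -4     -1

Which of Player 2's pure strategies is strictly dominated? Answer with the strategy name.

Center holds Player 1's payoff strictly below Left in every row: 0 < 4, -2 < -1, -4 < 0.
So Left is strictly dominated for Player 2.

Left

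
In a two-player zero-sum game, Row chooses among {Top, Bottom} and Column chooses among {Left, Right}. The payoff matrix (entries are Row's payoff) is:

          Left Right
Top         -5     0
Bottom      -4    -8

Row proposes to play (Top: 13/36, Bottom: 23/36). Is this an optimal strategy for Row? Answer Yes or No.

Against Left this mix gives (13/36)·(-5) + (23/36)·(-4) = -157/36.
Against Right this mix gives (13/36)·0 + (23/36)·(-8) = -46/9.
Column will play Right, holding Row to -46/9. Shifting weight toward the row that does better against Right would raise this floor (the equalizing mix achieves -40/9 against both Right and Left), so the proposed strategy is not optimal.

No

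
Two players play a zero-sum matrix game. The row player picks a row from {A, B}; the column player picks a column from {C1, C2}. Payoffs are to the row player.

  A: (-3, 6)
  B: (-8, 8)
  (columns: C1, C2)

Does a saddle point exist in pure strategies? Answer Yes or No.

Yes

Row minima: A → -3, B → -8; maximin = -3.
Column maxima: C1 → -3, C2 → 8; minimax = -3.
maximin = minimax = -3, so a saddle point exists.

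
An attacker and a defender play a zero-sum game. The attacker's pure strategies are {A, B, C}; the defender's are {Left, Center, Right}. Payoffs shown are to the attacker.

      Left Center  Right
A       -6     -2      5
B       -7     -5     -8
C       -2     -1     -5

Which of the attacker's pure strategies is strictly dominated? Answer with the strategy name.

A gives a strictly higher payoff than B against every column: -6 > -7, -2 > -5, 5 > -8.
So B is strictly dominated and the attacker never plays it.

B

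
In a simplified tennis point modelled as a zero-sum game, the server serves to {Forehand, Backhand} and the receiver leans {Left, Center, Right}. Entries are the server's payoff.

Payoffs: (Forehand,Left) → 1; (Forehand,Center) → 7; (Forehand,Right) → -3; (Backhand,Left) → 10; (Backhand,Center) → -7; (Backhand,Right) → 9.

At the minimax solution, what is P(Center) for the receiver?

6/13

Row minima: Forehand → -3, Backhand → -7; maximin = -3.
Column maxima: Left → 10, Center → 7, Right → 9; minimax = 7.
-3 ≠ 7, so there is no saddle point; optimal play is mixed.
Left is strictly dominated by Right (it gives the server strictly more in every row), so the receiver never plays it.
On the remaining 2×2 (Forehand, Backhand vs Center, Right):
Let the server play Forehand with probability p. Expected payoff against Center: 7p + (-7)(1−p) = 14p − 7; against Right: (-3)p + 9(1−p) = −12p + 9.
Setting these equal: 14p − 7 = −12p + 9 ⇒ 26p = 16 ⇒ p = 8/13, and the value is (14)·(8/13) − 7 = 21/13.
For the receiver: with q = P(Center), equating Forehand's and Backhand's payoffs gives 10q − 3 = −16q + 9 ⇒ q = 6/13.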